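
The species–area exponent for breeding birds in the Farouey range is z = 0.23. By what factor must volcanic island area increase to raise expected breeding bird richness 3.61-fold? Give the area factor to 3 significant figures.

(A₂/A₁)^0.23 = 3.61, so A₂/A₁ = 3.61^(1/0.23) = 3.61^4.348
ln(A₂/A₁) = ln 3.61 / 0.23 = 1.2837 / 0.23 = 5.5813
A₂/A₁ = e^5.5813 ≈ 265.4

265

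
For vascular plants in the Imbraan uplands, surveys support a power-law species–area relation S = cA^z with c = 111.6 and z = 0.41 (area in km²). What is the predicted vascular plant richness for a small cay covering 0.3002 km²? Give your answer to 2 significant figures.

S = 111.6 × 0.3002^0.41
ln S = ln 111.6 + 0.41 × ln 0.3002 = 4.7149 + 0.41 × -1.2033 = 4.2216
S = e^4.2216 ≈ 68.14

68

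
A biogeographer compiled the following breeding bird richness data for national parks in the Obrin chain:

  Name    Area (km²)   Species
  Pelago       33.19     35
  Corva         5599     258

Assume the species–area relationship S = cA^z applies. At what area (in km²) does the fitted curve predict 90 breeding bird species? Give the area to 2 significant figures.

z = ln(258/35) / ln(5599/33.19) = 1.9976 / 5.1281 = 0.3895
c = 35 / 33.19^0.3895 = 35 / 3.913 = 8.945
A = (90/8.945)^(1/0.3895) ⇒ ln A = ln(10.06)/0.3895 = 5.9268
A = e^5.9268 ≈ 374.9 km²

370 km²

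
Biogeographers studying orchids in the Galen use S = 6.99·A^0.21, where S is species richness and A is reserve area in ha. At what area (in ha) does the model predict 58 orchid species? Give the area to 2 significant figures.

58 = 6.99 × A^0.21  ⇒  A^0.21 = 58/6.99 = 8.298
ln A = ln(8.298) / 0.21 = 2.1160 / 0.21 = 10.0760
A = e^10.0760 ≈ 23766 ha

24000 ha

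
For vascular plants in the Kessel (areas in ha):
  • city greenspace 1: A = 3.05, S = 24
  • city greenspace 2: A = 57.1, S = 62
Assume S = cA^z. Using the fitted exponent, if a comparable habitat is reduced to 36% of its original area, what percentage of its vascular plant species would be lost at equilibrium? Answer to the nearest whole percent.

z = ln(62/24) / ln(57.1/3.05) = 0.9491 / 2.9297 = 0.3240
S_new/S_old = (A_new/A_old)^z = 0.36^0.3240 = exp(0.3240 × -1.0217) = 0.7182
Fraction lost = 1 − 0.7182 = 0.2818

28%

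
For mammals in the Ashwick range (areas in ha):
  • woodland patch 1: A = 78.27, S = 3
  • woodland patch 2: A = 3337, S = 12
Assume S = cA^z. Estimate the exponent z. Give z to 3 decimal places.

Taking logs: ln S = ln c + z ln A, so z = (ln S₂ − ln S₁)/(ln A₂ − ln A₁).
z = ln(12/3) / ln(3337/78.27) = ln(4) / ln(42.63) = 1.3863 / 3.7527 = 0.3694

0.369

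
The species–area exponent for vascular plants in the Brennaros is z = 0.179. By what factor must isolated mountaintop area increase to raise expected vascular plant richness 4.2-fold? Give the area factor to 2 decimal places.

3032.77

(A₂/A₁)^0.179 = 4.2, so A₂/A₁ = 4.2^(1/0.179) = 4.2^5.587
ln(A₂/A₁) = ln 4.2 / 0.179 = 1.4351 / 0.179 = 8.0172
A₂/A₁ = e^8.0172 ≈ 3033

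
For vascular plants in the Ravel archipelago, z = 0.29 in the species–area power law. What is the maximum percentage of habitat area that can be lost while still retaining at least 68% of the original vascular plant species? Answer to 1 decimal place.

73.5%

Need (A_new/A_old)^0.29 = 0.68, so A_new/A_old = 0.68^(1/0.29) = 0.68^3.448
ln(A_new/A_old) = ln 0.68 / 0.29 = -0.3857 / 0.29 = -1.3299
A_new/A_old = e^-1.3299 ≈ 0.2645
Fraction that can be lost = 1 − 0.2645 = 0.7355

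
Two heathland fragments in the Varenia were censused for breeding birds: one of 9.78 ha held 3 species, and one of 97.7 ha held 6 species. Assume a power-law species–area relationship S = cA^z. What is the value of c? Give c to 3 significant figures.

z = ln(S₂/S₁) / ln(A₂/A₁) = ln(6/3) / ln(97.7/9.78) = 0.6931 / 2.3016 = 0.3012
c = S₁ / A₁^z = 3 / 9.78^0.3012 = 3 / 1.987 = 1.51

1.51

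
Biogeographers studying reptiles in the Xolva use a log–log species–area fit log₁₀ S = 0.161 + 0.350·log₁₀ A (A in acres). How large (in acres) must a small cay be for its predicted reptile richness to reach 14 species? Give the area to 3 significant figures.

14 = 1.449 × A^0.35  ⇒  A^0.35 = 14/1.449 = 9.663
ln A = ln(9.663) / 0.35 = 2.2683 / 0.35 = 6.4810
A = e^6.4810 ≈ 652.6 acres

653 acres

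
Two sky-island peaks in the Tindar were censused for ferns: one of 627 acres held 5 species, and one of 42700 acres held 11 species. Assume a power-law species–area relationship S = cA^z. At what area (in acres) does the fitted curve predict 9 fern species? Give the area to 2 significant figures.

z = ln(11/5) / ln(42700/627) = 0.7885 / 4.2210 = 0.1868
c = 5 / 627^0.1868 = 5 / 3.331 = 1.501
A = (9/1.501)^(1/0.1868) ⇒ ln A = ln(5.995)/0.1868 = 9.5877
A = e^9.5877 ≈ 14584 acres

15000 acres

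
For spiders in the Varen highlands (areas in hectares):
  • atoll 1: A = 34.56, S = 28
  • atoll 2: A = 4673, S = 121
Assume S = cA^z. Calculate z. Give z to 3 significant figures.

Taking logs: ln S = ln c + z ln A, so z = (ln S₂ − ln S₁)/(ln A₂ − ln A₁).
z = ln(121/28) / ln(4673/34.56) = ln(4.321) / ln(135.2) = 1.4636 / 4.9069 = 0.2983

0.298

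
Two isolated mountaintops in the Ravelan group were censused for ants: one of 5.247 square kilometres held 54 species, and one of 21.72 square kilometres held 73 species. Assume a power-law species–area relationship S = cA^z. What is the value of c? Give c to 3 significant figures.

z = ln(S₂/S₁) / ln(A₂/A₁) = ln(73/54) / ln(21.72/5.247) = 0.3015 / 1.4206 = 0.2122
c = S₁ / A₁^z = 54 / 5.247^0.2122 = 54 / 1.422 = 37.99

38.0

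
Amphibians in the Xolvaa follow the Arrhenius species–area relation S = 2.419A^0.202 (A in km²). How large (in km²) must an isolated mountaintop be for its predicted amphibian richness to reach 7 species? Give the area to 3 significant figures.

193 km²

7 = 2.419 × A^0.202  ⇒  A^0.202 = 7/2.419 = 2.894
ln A = ln(2.894) / 0.202 = 1.0626 / 0.202 = 5.2602
A = e^5.2602 ≈ 192.5 km²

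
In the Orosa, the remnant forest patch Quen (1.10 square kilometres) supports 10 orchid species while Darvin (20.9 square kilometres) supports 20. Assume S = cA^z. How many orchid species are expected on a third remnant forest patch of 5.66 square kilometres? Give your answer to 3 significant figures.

z = ln(20/10) / ln(20.9/1.1) = 0.6931 / 2.9444 = 0.2354
c = 10 / 1.1^0.2354 = 10 / 1.023 = 9.778
S₃ = 9.778 × 5.66^0.2354 = 9.778 × 1.504 ≈ 14.71

14.7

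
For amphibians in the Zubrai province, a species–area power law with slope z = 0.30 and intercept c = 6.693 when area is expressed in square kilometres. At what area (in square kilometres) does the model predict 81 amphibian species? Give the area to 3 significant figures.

81 = 6.693 × A^0.3  ⇒  A^0.3 = 81/6.693 = 12.1
ln A = ln(12.1) / 0.3 = 2.4934 / 0.3 = 8.3113
A = e^8.3113 ≈ 4070 square kilometres

4070 square kilometres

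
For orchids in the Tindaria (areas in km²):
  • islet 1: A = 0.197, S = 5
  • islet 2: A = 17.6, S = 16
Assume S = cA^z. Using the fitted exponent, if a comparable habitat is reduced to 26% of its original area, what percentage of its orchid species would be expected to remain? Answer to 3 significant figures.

z = ln(16/5) / ln(17.6/0.197) = 1.1632 / 4.4925 = 0.2589
S_new/S_old = (A_new/A_old)^z = 0.26^0.2589 = exp(0.2589 × -1.3471) = 0.7056

70.6%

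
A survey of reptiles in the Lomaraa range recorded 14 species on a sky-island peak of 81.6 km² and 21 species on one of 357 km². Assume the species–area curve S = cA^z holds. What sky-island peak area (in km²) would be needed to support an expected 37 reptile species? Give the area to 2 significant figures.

2800 km²

z = ln(21/14) / ln(357/81.6) = 0.4055 / 1.4759 = 0.2747
c = 14 / 81.6^0.2747 = 14 / 3.351 = 4.178
A = (37/4.178)^(1/0.2747) ⇒ ln A = ln(8.856)/0.2747 = 7.9394
A = e^7.9394 ≈ 2806 km²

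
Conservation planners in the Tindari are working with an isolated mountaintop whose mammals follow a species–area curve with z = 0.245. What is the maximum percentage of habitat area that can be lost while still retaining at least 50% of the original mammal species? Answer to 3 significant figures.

94.1%

Need (A_new/A_old)^0.245 = 0.5, so A_new/A_old = 0.5^(1/0.245) = 0.5^4.082
ln(A_new/A_old) = ln 0.5 / 0.245 = -0.6931 / 0.245 = -2.8292
A_new/A_old = e^-2.8292 ≈ 0.05906
Fraction that can be lost = 1 − 0.05906 = 0.9409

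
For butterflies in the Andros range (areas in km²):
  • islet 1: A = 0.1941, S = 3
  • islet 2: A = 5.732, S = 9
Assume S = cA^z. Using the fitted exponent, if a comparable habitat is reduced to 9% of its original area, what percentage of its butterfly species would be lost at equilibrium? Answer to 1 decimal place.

z = ln(9/3) / ln(5.732/0.1941) = 1.0986 / 3.3854 = 0.3245
S_new/S_old = (A_new/A_old)^z = 0.09^0.3245 = exp(0.3245 × -2.4079) = 0.4578
Fraction lost = 1 − 0.4578 = 0.5422

54.2%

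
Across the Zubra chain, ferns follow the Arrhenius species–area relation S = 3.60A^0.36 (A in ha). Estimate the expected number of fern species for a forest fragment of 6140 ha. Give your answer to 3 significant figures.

83.2

S = 3.6 × 6140^0.36 = 3.6 × 23.11 ≈ 83.18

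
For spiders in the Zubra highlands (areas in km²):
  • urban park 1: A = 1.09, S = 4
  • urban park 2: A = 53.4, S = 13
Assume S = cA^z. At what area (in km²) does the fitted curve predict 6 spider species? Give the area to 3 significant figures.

4.16 km²

z = ln(13/4) / ln(53.4/1.09) = 1.1787 / 3.8916 = 0.3029
c = 4 / 1.09^0.3029 = 4 / 1.026 = 3.897
A = (6/3.897)^(1/0.3029) ⇒ ln A = ln(1.54)/0.3029 = 1.4249
A = e^1.4249 ≈ 4.158 km²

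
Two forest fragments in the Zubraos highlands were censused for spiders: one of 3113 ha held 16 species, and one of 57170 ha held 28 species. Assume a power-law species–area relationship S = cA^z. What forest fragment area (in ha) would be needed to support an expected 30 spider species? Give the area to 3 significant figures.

81800 ha

z = ln(28/16) / ln(57170/3113) = 0.5596 / 2.9104 = 0.1923
c = 16 / 3113^0.1923 = 16 / 4.695 = 3.408
A = (30/3.408)^(1/0.1923) ⇒ ln A = ln(8.804)/0.1923 = 11.3126
A = e^11.3126 ≈ 81847 ha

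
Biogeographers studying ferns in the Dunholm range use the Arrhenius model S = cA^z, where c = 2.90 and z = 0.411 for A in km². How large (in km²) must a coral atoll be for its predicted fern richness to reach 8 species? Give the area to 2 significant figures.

12 km²

8 = 2.9 × A^0.411  ⇒  A^0.411 = 8/2.9 = 2.759
ln A = ln(2.759) / 0.411 = 1.0147 / 0.411 = 2.4689
A = e^2.4689 ≈ 11.81 km²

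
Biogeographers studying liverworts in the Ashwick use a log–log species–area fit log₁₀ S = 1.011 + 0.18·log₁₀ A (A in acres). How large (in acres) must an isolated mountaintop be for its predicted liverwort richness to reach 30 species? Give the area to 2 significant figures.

390 acres

30 = 10.26 × A^0.18  ⇒  A^0.18 = 30/10.26 = 2.925
ln A = ln(2.925) / 0.18 = 1.0733 / 0.18 = 5.9627
A = e^5.9627 ≈ 388.7 acres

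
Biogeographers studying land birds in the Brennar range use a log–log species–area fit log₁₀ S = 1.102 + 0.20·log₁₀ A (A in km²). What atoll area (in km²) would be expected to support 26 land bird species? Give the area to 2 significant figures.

37 km²

26 = 12.65 × A^0.2  ⇒  A^0.2 = 26/12.65 = 2.056
ln A = ln(2.056) / 0.2 = 0.7206 / 0.2 = 3.6032
A = e^3.6032 ≈ 36.72 km²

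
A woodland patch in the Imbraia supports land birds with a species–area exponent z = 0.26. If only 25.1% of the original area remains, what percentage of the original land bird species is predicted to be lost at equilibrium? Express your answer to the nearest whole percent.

30%

S_new/S_old = (A_new/A_old)^z = 0.251^0.26
= exp(0.26 × ln 0.251) = exp(0.26 × -1.3823) = exp(-0.3594) ≈ 0.6981
Fraction lost = 1 − 0.6981 = 0.3019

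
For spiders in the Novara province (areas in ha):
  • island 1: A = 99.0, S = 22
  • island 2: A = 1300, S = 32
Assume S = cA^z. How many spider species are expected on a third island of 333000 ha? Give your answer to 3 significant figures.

z = ln(32/22) / ln(1300/99) = 0.3747 / 2.5750 = 0.1455
c = 22 / 99^0.1455 = 22 / 1.952 = 11.27
S₃ = 11.27 × 333000^0.1455 = 11.27 × 6.362 ≈ 71.72

71.7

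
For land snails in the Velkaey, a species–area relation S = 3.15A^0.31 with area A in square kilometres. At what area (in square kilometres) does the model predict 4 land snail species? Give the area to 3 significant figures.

2.16 square kilometres

4 = 3.15 × A^0.31  ⇒  A^0.31 = 4/3.15 = 1.27
ln A = ln(1.27) / 0.31 = 0.2389 / 0.31 = 0.7706
A = e^0.7706 ≈ 2.161 square kilometres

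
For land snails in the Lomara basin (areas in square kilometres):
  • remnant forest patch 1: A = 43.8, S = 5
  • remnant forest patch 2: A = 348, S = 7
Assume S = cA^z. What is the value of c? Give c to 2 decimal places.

2.71

z = ln(S₂/S₁) / ln(A₂/A₁) = ln(7/5) / ln(348/43.8) = 0.3365 / 2.0726 = 0.1623
c = S₁ / A₁^z = 5 / 43.8^0.1623 = 5 / 1.847 = 2.707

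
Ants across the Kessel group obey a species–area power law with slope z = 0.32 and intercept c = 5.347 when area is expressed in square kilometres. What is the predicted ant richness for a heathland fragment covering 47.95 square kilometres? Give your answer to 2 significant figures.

S = 5.347 × 47.95^0.32
ln S = ln 5.347 + 0.32 × ln 47.95 = 1.6765 + 0.32 × 3.8702 = 2.9150
S = e^2.9150 ≈ 18.45

18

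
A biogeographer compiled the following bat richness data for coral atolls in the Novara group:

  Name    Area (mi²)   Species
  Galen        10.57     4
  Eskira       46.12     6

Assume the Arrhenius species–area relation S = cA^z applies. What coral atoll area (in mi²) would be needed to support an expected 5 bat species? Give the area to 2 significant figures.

24 mi²

z = ln(6/4) / ln(46.12/10.57) = 0.4055 / 1.4732 = 0.2752
c = 4 / 10.57^0.2752 = 4 / 1.914 = 2.09
A = (5/2.09)^(1/0.2752) ⇒ ln A = ln(2.392)/0.2752 = 3.1688
A = e^3.1688 ≈ 23.78 mi²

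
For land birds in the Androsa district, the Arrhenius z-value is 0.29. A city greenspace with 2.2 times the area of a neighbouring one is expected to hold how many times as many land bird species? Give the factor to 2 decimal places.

S₂/S₁ = (A₂/A₁)^z = 2.2^0.29
ln(S₂/S₁) = 0.29 × ln 2.2 = 0.29 × 0.7885 = 0.2287
S₂/S₁ = e^0.2287 ≈ 1.257

1.26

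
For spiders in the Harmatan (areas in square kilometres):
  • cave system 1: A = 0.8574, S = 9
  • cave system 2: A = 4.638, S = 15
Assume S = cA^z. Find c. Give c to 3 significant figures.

z = ln(S₂/S₁) / ln(A₂/A₁) = ln(15/9) / ln(4.638/0.8574) = 0.5108 / 1.6881 = 0.3026
c = S₁ / A₁^z = 9 / 0.8574^0.3026 = 9 / 0.9545 = 9.429

9.43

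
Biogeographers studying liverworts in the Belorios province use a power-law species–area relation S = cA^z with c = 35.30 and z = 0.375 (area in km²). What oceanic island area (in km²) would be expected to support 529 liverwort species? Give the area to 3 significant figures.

529 = 35.3 × A^0.375  ⇒  A^0.375 = 529/35.3 = 14.99
ln A = ln(14.99) / 0.375 = 2.7071 / 0.375 = 7.2189
A = e^7.2189 ≈ 1365 km²

1370 km²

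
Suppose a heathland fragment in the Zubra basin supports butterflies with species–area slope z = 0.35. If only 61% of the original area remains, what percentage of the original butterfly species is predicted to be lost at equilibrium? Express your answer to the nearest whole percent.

16%

S_new/S_old = (A_new/A_old)^z = 0.61^0.35
= exp(0.35 × ln 0.61) = exp(0.35 × -0.4943) = exp(-0.1730) ≈ 0.8411
Fraction lost = 1 − 0.8411 = 0.1589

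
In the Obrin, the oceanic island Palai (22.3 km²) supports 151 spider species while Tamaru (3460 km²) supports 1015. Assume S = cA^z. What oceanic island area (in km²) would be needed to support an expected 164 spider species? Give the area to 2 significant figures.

28 km²

z = ln(1015/151) / ln(3460/22.3) = 1.9054 / 5.0444 = 0.3777
c = 151 / 22.3^0.3777 = 151 / 3.231 = 46.74
A = (164/46.74)^(1/0.3777) ⇒ ln A = ln(3.509)/0.3777 = 3.3232
A = e^3.3232 ≈ 27.75 km²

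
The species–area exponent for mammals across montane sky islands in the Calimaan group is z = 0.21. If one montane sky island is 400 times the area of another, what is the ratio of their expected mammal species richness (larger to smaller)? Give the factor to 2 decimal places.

3.52

S₂/S₁ = (A₂/A₁)^z = 400^0.21
ln(S₂/S₁) = 0.21 × ln 400 = 0.21 × 5.9915 = 1.2582
S₂/S₁ = e^1.2582 ≈ 3.519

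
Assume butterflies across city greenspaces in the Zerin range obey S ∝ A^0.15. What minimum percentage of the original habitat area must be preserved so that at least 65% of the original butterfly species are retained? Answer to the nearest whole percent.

Need (A_new/A_old)^0.15 = 0.65, so A_new/A_old = 0.65^(1/0.15) = 0.65^6.667
ln(A_new/A_old) = ln 0.65 / 0.15 = -0.4308 / 0.15 = -2.8719
A_new/A_old = e^-2.8719 ≈ 0.05659

6%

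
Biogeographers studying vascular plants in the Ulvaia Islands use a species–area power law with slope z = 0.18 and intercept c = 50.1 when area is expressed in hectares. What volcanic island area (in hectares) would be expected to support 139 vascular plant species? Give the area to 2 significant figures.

290 hectares

139 = 50.1 × A^0.18  ⇒  A^0.18 = 139/50.1 = 2.774
ln A = ln(2.774) / 0.18 = 1.0205 / 0.18 = 5.6692
A = e^5.6692 ≈ 289.8 hectares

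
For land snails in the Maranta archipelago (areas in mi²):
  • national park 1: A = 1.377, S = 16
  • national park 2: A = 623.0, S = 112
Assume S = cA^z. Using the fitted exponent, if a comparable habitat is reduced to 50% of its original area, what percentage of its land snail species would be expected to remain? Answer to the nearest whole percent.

z = ln(112/16) / ln(623/1.377) = 1.9459 / 6.1146 = 0.3182
S_new/S_old = (A_new/A_old)^z = 0.5^0.3182 = exp(0.3182 × -0.6931) = 0.802

80%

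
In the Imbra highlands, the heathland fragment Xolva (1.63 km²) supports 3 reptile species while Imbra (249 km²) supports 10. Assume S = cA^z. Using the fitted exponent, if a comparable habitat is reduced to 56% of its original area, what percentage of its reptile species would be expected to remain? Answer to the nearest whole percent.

87%

z = ln(10/3) / ln(249/1.63) = 1.2040 / 5.0289 = 0.2394
S_new/S_old = (A_new/A_old)^z = 0.56^0.2394 = exp(0.2394 × -0.5798) = 0.8704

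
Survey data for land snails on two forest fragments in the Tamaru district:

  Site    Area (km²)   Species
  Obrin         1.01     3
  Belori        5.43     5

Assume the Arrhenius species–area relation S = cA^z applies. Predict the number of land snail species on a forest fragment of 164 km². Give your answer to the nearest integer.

14

z = ln(5/3) / ln(5.43/1.01) = 0.5108 / 1.6820 = 0.3037
c = 3 / 1.01^0.3037 = 3 / 1.003 = 2.991
S₃ = 2.991 × 164^0.3037 = 2.991 × 4.706 ≈ 14.08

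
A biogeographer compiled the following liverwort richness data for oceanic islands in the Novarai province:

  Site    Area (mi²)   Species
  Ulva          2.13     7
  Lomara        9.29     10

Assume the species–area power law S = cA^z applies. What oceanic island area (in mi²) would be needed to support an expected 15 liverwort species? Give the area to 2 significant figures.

50 mi²

z = ln(10/7) / ln(9.29/2.13) = 0.3567 / 1.4728 = 0.2422
c = 7 / 2.13^0.2422 = 7 / 1.201 = 5.829
A = (15/5.829)^(1/0.2422) ⇒ ln A = ln(2.573)/0.2422 = 3.9032
A = e^3.9032 ≈ 49.56 mi²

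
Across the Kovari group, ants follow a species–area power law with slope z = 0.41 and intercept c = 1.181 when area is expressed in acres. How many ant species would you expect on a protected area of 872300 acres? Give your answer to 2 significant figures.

S = 1.181 × 872300^0.41
ln S = ln 1.181 + 0.41 × ln 872300 = 0.1664 + 0.41 × 13.6789 = 5.7747
S = e^5.7747 ≈ 322

320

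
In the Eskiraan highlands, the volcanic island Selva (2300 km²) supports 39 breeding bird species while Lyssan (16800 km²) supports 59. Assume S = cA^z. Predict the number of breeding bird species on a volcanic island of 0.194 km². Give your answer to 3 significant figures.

5.53

z = ln(59/39) / ln(16800/2300) = 0.4140 / 1.9885 = 0.2082
c = 39 / 2300^0.2082 = 39 / 5.01 = 7.784
S₃ = 7.784 × 0.194^0.2082 = 7.784 × 0.7108 ≈ 5.533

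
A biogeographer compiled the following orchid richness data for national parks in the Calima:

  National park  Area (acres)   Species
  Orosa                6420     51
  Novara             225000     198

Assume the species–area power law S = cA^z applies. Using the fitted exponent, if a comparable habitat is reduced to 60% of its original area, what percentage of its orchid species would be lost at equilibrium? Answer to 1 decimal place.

17.7%

z = ln(198/51) / ln(225000/6420) = 1.3564 / 3.5567 = 0.3814
S_new/S_old = (A_new/A_old)^z = 0.6^0.3814 = exp(0.3814 × -0.5108) = 0.823
Fraction lost = 1 − 0.823 = 0.177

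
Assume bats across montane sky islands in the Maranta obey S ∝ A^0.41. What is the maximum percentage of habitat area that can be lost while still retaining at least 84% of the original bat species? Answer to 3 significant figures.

34.6%

Need (A_new/A_old)^0.41 = 0.84, so A_new/A_old = 0.84^(1/0.41) = 0.84^2.439
ln(A_new/A_old) = ln 0.84 / 0.41 = -0.1744 / 0.41 = -0.4253
A_new/A_old = e^-0.4253 ≈ 0.6536
Fraction that can be lost = 1 − 0.6536 = 0.3464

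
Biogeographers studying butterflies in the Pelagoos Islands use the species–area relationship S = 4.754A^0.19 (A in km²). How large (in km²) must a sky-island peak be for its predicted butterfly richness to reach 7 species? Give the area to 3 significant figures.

7 = 4.754 × A^0.19  ⇒  A^0.19 = 7/4.754 = 1.472
ln A = ln(1.472) / 0.19 = 0.3869 / 0.19 = 2.0364
A = e^2.0364 ≈ 7.663 km²

7.66 km²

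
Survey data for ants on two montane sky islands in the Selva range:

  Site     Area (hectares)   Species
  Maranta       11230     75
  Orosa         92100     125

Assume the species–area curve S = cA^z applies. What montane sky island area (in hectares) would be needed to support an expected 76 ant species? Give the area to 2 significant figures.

z = ln(125/75) / ln(92100/11230) = 0.5108 / 2.1043 = 0.2428
c = 75 / 11230^0.2428 = 75 / 9.622 = 7.795
A = (76/7.795)^(1/0.2428) ⇒ ln A = ln(9.75)/0.2428 = 9.3809
A = e^9.3809 ≈ 11860 hectares

12000 hectares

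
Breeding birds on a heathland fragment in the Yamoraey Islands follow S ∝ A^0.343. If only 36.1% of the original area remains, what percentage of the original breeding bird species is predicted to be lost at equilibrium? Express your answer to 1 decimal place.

S_new/S_old = (A_new/A_old)^z = 0.361^0.343
= exp(0.343 × ln 0.361) = exp(0.343 × -1.0189) = exp(-0.3495) ≈ 0.7051
Fraction lost = 1 − 0.7051 = 0.2949

29.5%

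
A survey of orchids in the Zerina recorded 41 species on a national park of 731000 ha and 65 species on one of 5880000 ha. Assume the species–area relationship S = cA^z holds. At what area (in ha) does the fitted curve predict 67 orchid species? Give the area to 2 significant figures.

6700000 ha

z = ln(65/41) / ln(5880000/731000) = 0.4608 / 2.0849 = 0.2210
c = 41 / 731000^0.2210 = 41 / 19.77 = 2.074
A = (67/2.074)^(1/0.2210) ⇒ ln A = ln(32.31)/0.2210 = 15.7242
A = e^15.7242 ≈ 6744109 ha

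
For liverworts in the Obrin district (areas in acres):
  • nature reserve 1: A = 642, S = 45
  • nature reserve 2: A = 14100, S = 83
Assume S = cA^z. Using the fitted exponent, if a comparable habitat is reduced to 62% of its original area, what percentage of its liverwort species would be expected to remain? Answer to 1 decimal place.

z = ln(83/45) / ln(14100/642) = 0.6122 / 3.0893 = 0.1982
S_new/S_old = (A_new/A_old)^z = 0.62^0.1982 = exp(0.1982 × -0.4780) = 0.9096

91.0%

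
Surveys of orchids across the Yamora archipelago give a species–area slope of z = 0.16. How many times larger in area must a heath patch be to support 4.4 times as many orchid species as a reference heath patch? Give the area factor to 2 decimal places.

(A₂/A₁)^0.16 = 4.4, so A₂/A₁ = 4.4^(1/0.16) = 4.4^6.25
ln(A₂/A₁) = ln 4.4 / 0.16 = 1.4816 / 0.16 = 9.2600
A₂/A₁ = e^9.2600 ≈ 10509

10509.43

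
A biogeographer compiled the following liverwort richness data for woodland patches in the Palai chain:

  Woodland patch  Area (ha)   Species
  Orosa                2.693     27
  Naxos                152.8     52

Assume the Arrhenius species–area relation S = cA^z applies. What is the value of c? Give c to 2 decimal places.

z = ln(S₂/S₁) / ln(A₂/A₁) = ln(52/27) / ln(152.8/2.693) = 0.6554 / 4.0385 = 0.1623
c = S₁ / A₁^z = 27 / 2.693^0.1623 = 27 / 1.174 = 22.99

22.99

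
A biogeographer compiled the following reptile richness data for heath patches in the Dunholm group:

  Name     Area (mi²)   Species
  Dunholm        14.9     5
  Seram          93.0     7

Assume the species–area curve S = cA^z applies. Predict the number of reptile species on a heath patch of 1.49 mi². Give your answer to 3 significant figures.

z = ln(7/5) / ln(93/14.9) = 0.3365 / 1.8312 = 0.1837
c = 5 / 14.9^0.1837 = 5 / 1.643 = 3.044
S₃ = 3.044 × 1.49^0.1837 = 3.044 × 1.076 ≈ 3.275

3.28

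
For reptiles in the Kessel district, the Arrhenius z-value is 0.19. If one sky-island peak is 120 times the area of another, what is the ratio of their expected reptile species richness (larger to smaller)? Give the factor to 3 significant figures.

2.48

S₂/S₁ = (A₂/A₁)^z = 120^0.19
ln(S₂/S₁) = 0.19 × ln 120 = 0.19 × 4.7875 = 0.9096
S₂/S₁ = e^0.9096 ≈ 2.483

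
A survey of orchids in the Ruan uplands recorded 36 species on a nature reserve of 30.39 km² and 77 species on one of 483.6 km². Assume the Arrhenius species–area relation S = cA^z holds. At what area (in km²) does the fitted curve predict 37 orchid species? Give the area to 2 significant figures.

z = ln(77/36) / ln(483.6/30.39) = 0.7603 / 2.7671 = 0.2748
c = 36 / 30.39^0.2748 = 36 / 2.555 = 14.09
A = (37/14.09)^(1/0.2748) ⇒ ln A = ln(2.626)/0.2748 = 3.5138
A = e^3.5138 ≈ 33.58 km²

34 km²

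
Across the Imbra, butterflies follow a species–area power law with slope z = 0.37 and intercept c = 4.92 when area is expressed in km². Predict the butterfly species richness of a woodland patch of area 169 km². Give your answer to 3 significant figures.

S = 4.92 × 169^0.37 = 4.92 × 6.673 ≈ 32.83

32.8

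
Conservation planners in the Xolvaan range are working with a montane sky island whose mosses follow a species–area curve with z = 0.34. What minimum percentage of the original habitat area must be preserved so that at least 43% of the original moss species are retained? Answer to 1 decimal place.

Need (A_new/A_old)^0.34 = 0.43, so A_new/A_old = 0.43^(1/0.34) = 0.43^2.941
ln(A_new/A_old) = ln 0.43 / 0.34 = -0.8440 / 0.34 = -2.4823
A_new/A_old = e^-2.4823 ≈ 0.08355

8.4%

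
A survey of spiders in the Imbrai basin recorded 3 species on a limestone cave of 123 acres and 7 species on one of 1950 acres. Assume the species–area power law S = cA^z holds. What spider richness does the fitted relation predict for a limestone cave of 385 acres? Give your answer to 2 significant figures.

4.3

z = ln(7/3) / ln(1950/123) = 0.8473 / 2.7634 = 0.3066
c = 3 / 123^0.3066 = 3 / 4.373 = 0.686
S₃ = 0.686 × 385^0.3066 = 0.686 × 6.205 ≈ 4.257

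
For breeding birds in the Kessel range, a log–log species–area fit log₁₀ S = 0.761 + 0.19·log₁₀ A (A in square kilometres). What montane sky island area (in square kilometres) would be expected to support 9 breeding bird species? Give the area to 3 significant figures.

10.4 square kilometres

9 = 5.768 × A^0.19  ⇒  A^0.19 = 9/5.768 = 1.56
ln A = ln(1.56) / 0.19 = 0.4450 / 0.19 = 2.3419
A = e^2.3419 ≈ 10.4 square kilometres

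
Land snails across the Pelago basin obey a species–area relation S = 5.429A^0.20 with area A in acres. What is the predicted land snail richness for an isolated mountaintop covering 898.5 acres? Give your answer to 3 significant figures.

21.2

S = 5.429 × 898.5^0.2 = 5.429 × 3.897 ≈ 21.16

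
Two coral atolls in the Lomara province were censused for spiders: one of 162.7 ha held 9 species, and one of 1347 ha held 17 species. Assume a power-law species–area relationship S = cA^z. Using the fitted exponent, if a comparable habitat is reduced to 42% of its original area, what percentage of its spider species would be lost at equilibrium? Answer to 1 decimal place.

23.0%

z = ln(17/9) / ln(1347/162.7) = 0.6360 / 2.1137 = 0.3009
S_new/S_old = (A_new/A_old)^z = 0.42^0.3009 = exp(0.3009 × -0.8675) = 0.7703
Fraction lost = 1 − 0.7703 = 0.2297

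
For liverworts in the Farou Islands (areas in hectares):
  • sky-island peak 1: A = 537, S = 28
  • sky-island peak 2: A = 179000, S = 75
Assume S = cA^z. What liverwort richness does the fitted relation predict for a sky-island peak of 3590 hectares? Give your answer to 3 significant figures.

38.6

z = ln(75/28) / ln(179000/537) = 0.9853 / 5.8091 = 0.1696
c = 28 / 537^0.1696 = 28 / 2.904 = 9.641
S₃ = 9.641 × 3590^0.1696 = 9.641 × 4.008 ≈ 38.65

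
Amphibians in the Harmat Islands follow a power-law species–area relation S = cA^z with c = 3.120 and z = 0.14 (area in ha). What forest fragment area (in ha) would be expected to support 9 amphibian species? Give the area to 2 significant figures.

1900 ha

9 = 3.12 × A^0.14  ⇒  A^0.14 = 9/3.12 = 2.885
ln A = ln(2.885) / 0.14 = 1.0594 / 0.14 = 7.5671
A = e^7.5671 ≈ 1933 ha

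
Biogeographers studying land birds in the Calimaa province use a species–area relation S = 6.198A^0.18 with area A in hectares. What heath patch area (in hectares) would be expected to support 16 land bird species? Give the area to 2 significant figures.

16 = 6.198 × A^0.18  ⇒  A^0.18 = 16/6.198 = 2.581
ln A = ln(2.581) / 0.18 = 0.9484 / 0.18 = 5.2687
A = e^5.2687 ≈ 194.2 hectares

190 hectares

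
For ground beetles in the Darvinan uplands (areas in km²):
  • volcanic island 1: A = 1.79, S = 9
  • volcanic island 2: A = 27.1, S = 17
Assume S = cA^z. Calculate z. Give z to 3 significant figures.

Taking logs: ln S = ln c + z ln A, so z = (ln S₂ − ln S₁)/(ln A₂ − ln A₁).
z = ln(17/9) / ln(27.1/1.79) = ln(1.889) / ln(15.14) = 0.6360 / 2.7173 = 0.2341

0.234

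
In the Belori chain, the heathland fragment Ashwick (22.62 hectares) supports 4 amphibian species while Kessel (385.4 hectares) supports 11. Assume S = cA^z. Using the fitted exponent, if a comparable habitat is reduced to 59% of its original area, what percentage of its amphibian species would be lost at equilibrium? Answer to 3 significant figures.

z = ln(11/4) / ln(385.4/22.62) = 1.0116 / 2.8354 = 0.3568
S_new/S_old = (A_new/A_old)^z = 0.59^0.3568 = exp(0.3568 × -0.5276) = 0.8284
Fraction lost = 1 − 0.8284 = 0.1716

17.2%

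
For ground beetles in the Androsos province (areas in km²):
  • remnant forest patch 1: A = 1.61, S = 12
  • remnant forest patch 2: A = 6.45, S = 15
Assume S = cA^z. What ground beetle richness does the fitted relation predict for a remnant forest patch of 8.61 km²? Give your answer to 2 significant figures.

z = ln(15/12) / ln(6.45/1.61) = 0.2231 / 1.3878 = 0.1608
c = 12 / 1.61^0.1608 = 12 / 1.08 = 11.12
S₃ = 11.12 × 8.61^0.1608 = 11.12 × 1.414 ≈ 15.71

16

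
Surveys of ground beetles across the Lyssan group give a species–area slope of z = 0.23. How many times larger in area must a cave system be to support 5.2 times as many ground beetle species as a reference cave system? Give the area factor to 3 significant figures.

(A₂/A₁)^0.23 = 5.2, so A₂/A₁ = 5.2^(1/0.23) = 5.2^4.348
ln(A₂/A₁) = ln 5.2 / 0.23 = 1.6487 / 0.23 = 7.1681
A₂/A₁ = e^7.1681 ≈ 1297

1300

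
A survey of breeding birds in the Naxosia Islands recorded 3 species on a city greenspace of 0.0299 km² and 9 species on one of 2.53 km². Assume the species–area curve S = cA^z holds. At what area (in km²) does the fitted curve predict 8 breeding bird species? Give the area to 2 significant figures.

z = ln(9/3) / ln(2.53/0.0299) = 1.0986 / 4.4381 = 0.2475
c = 3 / 0.0299^0.2475 = 3 / 0.4194 = 7.152
A = (8/7.152)^(1/0.2475) ⇒ ln A = ln(1.119)/0.2475 = 0.4524
A = e^0.4524 ≈ 1.572 km²

1.6 km²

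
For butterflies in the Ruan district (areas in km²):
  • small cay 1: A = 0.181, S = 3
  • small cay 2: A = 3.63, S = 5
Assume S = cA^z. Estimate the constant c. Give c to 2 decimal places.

4.01

z = ln(S₂/S₁) / ln(A₂/A₁) = ln(5/3) / ln(3.63/0.181) = 0.5108 / 2.9985 = 0.1704
c = S₁ / A₁^z = 3 / 0.181^0.1704 = 3 / 0.7474 = 4.014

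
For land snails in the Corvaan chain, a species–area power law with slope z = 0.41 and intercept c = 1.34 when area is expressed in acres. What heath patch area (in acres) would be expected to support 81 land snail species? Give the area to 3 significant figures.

81 = 1.34 × A^0.41  ⇒  A^0.41 = 81/1.34 = 60.45
ln A = ln(60.45) / 0.41 = 4.1018 / 0.41 = 10.0043
A = e^10.0043 ≈ 22122 acres

22100 acres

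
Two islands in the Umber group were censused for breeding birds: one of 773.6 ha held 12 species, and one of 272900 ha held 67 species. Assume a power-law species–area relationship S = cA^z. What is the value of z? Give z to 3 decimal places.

Taking logs: ln S = ln c + z ln A, so z = (ln S₂ − ln S₁)/(ln A₂ − ln A₁).
z = ln(67/12) / ln(272900/773.6) = ln(5.583) / ln(352.8) = 1.7198 / 5.8658 = 0.2932

0.293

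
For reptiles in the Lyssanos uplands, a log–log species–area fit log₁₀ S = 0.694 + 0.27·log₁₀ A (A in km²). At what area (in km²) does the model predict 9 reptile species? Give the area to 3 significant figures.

9 = 4.943 × A^0.27  ⇒  A^0.27 = 9/4.943 = 1.821
ln A = ln(1.821) / 0.27 = 0.5992 / 0.27 = 2.2194
A = e^2.2194 ≈ 9.202 km²

9.20 km²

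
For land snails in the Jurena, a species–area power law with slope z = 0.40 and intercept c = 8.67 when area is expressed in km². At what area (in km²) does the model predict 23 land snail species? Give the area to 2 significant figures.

23 = 8.67 × A^0.4  ⇒  A^0.4 = 23/8.67 = 2.653
ln A = ln(2.653) / 0.4 = 0.9756 / 0.4 = 2.4391
A = e^2.4391 ≈ 11.46 km²

11 km²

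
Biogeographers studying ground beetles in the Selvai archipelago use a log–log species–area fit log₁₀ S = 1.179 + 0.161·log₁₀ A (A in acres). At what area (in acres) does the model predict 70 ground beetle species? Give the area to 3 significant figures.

70 = 15.1 × A^0.161  ⇒  A^0.161 = 70/15.1 = 4.636
ln A = ln(4.636) / 0.161 = 1.5337 / 0.161 = 9.5264
A = e^9.5264 ≈ 13717 acres

13700 acres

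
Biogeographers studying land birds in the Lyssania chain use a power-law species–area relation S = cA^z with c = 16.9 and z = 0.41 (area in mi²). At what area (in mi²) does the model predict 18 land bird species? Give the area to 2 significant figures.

18 = 16.9 × A^0.41  ⇒  A^0.41 = 18/16.9 = 1.065
ln A = ln(1.065) / 0.41 = 0.0631 / 0.41 = 0.1538
A = e^0.1538 ≈ 1.166 mi²

1.2 mi²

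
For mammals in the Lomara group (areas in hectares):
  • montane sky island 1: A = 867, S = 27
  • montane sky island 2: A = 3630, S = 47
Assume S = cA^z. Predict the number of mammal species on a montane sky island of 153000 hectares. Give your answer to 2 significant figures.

z = ln(47/27) / ln(3630/867) = 0.5543 / 1.4319 = 0.3871
c = 27 / 867^0.3871 = 27 / 13.72 = 1.968
S₃ = 1.968 × 153000^0.3871 = 1.968 × 101.6 ≈ 200

200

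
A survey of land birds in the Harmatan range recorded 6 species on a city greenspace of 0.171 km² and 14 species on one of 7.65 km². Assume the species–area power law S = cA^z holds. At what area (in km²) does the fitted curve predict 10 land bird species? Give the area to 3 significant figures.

1.69 km²

z = ln(14/6) / ln(7.65/0.171) = 0.8473 / 3.8008 = 0.2229
c = 6 / 0.171^0.2229 = 6 / 0.6746 = 8.895
A = (10/8.895)^(1/0.2229) ⇒ ln A = ln(1.124)/0.2229 = 0.5254
A = e^0.5254 ≈ 1.691 km²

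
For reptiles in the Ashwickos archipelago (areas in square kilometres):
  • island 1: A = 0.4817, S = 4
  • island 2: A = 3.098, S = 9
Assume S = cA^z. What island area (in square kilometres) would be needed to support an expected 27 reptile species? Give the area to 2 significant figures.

z = ln(9/4) / ln(3.098/0.4817) = 0.8109 / 1.8612 = 0.4357
c = 4 / 0.4817^0.4357 = 4 / 0.7274 = 5.499
A = (27/5.499)^(1/0.4357) ⇒ ln A = ln(4.91)/0.4357 = 3.6522
A = e^3.6522 ≈ 38.56 square kilometres

39 square kilometres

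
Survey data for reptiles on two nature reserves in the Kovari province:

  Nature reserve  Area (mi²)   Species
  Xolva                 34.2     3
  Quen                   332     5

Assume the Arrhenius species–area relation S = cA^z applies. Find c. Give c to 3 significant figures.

z = ln(S₂/S₁) / ln(A₂/A₁) = ln(5/3) / ln(332/34.2) = 0.5108 / 2.2729 = 0.2247
c = S₁ / A₁^z = 3 / 34.2^0.2247 = 3 / 2.212 = 1.356

1.36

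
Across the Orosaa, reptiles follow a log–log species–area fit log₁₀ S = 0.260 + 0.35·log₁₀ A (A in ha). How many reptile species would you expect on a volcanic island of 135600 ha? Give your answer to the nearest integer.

S = 1.82 × 135600^0.35
ln S = ln 1.82 + 0.35 × ln 135600 = 0.5987 + 0.35 × 11.8175 = 4.7348
S = e^4.7348 ≈ 113.8

114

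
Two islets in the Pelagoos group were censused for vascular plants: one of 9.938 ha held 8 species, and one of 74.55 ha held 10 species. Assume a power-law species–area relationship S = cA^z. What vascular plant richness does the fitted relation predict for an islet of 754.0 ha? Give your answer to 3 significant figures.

z = ln(10/8) / ln(74.55/9.938) = 0.2231 / 2.0151 = 0.1107
c = 8 / 9.938^0.1107 = 8 / 1.29 = 6.204
S₃ = 6.204 × 754^0.1107 = 6.204 × 2.083 ≈ 12.92

12.9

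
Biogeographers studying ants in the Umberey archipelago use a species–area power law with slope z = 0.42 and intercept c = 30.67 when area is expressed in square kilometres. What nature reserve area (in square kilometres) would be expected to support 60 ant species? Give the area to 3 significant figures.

60 = 30.67 × A^0.42  ⇒  A^0.42 = 60/30.67 = 1.956
ln A = ln(1.956) / 0.42 = 0.6711 / 0.42 = 1.5978
A = e^1.5978 ≈ 4.942 square kilometres

4.94 square kilometres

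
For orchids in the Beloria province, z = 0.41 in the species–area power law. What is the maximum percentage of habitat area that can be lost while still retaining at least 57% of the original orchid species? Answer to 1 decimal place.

Need (A_new/A_old)^0.41 = 0.57, so A_new/A_old = 0.57^(1/0.41) = 0.57^2.439
ln(A_new/A_old) = ln 0.57 / 0.41 = -0.5621 / 0.41 = -1.3710
A_new/A_old = e^-1.3710 ≈ 0.2538
Fraction that can be lost = 1 − 0.2538 = 0.7462

74.6%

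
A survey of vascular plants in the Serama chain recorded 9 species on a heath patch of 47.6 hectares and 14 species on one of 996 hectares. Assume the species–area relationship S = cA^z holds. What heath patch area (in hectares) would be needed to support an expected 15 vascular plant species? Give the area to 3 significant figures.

z = ln(14/9) / ln(996/47.6) = 0.4418 / 3.0409 = 0.1453
c = 9 / 47.6^0.1453 = 9 / 1.753 = 5.134
A = (15/5.134)^(1/0.1453) ⇒ ln A = ln(2.921)/0.1453 = 7.3786
A = e^7.3786 ≈ 1601 hectares

1600 hectares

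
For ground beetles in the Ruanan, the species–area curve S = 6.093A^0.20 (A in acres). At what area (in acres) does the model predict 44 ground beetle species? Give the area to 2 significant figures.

44 = 6.093 × A^0.2  ⇒  A^0.2 = 44/6.093 = 7.221
ln A = ln(7.221) / 0.2 = 1.9770 / 0.2 = 9.8852
A = e^9.8852 ≈ 19638 acres

20000 acres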